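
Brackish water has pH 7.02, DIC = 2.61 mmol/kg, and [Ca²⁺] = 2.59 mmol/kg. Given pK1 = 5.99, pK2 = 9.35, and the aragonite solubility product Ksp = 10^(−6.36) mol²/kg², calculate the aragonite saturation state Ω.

Ω = 0.0660

α₂ = 1 / (1 + [H⁺]/K2 + [H⁺]²/(K1K2)) = 1 / (1 + 10^+2.33 + 10^+1.30)
   = 1 / (1 + 213.80 + 19.953) = 1/234.75 = 0.004260
[CO3²⁻] = α₂ × DIC = 0.004260 × 2.61 = 0.01112 mmol/kg = 11.12 μmol/kg
Ksp = 10^(−6.36) = 4.365×10^-7
Ω = [Ca²⁺][CO3²⁻]/Ksp = (2.59×10^-3)(1.112×10^-5) / 4.365×10^-7 = 0.0660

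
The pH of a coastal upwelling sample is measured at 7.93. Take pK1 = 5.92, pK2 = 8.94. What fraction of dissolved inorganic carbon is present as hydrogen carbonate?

α₁ = 1 / (1 + [H⁺]/K1 + K2/[H⁺]) = 1 / (1 + 10^-2.01 + 10^-1.01)
   = 1 / (1 + 0.0097724 + 0.097724) = 1/1.1075 = 0.9029

α₁ = 0.903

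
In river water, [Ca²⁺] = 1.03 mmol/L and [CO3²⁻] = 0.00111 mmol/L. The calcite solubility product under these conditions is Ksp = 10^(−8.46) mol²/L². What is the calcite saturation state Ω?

Ω = 0.330

Ksp = 10^(−8.46) = 3.467×10^-9
Ω = [Ca²⁺][CO3²⁻]/Ksp = (1.03×10^-3)(0.00111×10^-3) / 3.467×10^-9 = 0.330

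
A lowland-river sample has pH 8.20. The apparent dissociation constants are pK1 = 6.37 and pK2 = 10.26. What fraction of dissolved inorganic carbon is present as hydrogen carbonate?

α₁ = 1 / (1 + [H⁺]/K1 + K2/[H⁺]) = 1 / (1 + 10^-1.83 + 10^-2.06)
   = 1 / (1 + 0.014791 + 0.0087096) = 1/1.0235 = 0.9770

α₁ = 0.977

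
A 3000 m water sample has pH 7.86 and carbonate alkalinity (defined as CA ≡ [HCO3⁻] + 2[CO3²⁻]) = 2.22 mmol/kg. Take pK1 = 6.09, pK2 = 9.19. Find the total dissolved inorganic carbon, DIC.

CA = [HCO3⁻] + 2[CO3²⁻] = (α₁ + 2α₂)·DIC
At pH 7.86: [H⁺]/K1 = 10^-1.77 = 0.016982, K2/[H⁺] = 10^-1.33 = 0.046774
α₁ = 1/(1 + 0.016982 + 0.046774) = 1/1.0638 = 0.9401; α₂ = α₁·K2/[H⁺] = 0.04397
α₁ + 2α₂ = 1.0280
DIC = CA / (α₁ + 2α₂) = 2.22 / 1.0280 = 2.16 mmol/kg

DIC = 2.16 mmol/kg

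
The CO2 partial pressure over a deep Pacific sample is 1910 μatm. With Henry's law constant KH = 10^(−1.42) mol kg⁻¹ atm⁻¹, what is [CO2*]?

[CO2*] = 72.6 μmol/kg

KH = 10^(−1.42) = 3.802×10^-2 mol kg⁻¹ atm⁻¹
[CO2*] = KH · pCO2 = 3.802×10^-2 × 1910×10^-6 atm = 7.26×10^-5 mol/kg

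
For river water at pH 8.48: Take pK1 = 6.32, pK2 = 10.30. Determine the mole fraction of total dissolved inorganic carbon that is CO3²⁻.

α₂ = 0.0148

α₂ = 1 / (1 + [H⁺]/K2 + [H⁺]²/(K1K2)) = 1 / (1 + 10^+1.82 + 10^-0.34)
   = 1 / (1 + 66.069 + 0.45709) = 1/67.526 = 0.01481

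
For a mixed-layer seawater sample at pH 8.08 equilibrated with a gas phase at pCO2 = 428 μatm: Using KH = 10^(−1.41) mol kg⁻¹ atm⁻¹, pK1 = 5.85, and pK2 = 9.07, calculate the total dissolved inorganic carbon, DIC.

[CO2*] = KH · pCO2 = 10^(−1.41) × 428×10^-6 = 1.665×10^-5 mol/kg
α₀ = 1/(1 + K1/[H⁺] + K1K2/[H⁺]²) = 1/(1 + 10^+2.23 + 10^+1.24) = 0.005313
DIC = [CO2*]/α₀ = 1.665×10^-5 / 0.005313 = 3.13 mmol/kg

DIC = 3.13 mmol/kg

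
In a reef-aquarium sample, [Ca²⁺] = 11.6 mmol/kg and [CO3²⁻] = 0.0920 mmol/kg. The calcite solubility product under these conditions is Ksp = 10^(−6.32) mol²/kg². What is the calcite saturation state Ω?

Ω = 2.23

Ksp = 10^(−6.32) = 4.786×10^-7
Ω = [Ca²⁺][CO3²⁻]/Ksp = (11.6×10^-3)(0.0920×10^-3) / 4.786×10^-7 = 2.23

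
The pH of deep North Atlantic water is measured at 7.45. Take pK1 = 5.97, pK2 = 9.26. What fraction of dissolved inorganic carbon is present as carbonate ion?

α₂ = 0.0148

α₂ = 1 / (1 + [H⁺]/K2 + [H⁺]²/(K1K2)) = 1 / (1 + 10^+1.81 + 10^+0.33)
   = 1 / (1 + 64.565 + 2.1380) = 1/67.703 = 0.01477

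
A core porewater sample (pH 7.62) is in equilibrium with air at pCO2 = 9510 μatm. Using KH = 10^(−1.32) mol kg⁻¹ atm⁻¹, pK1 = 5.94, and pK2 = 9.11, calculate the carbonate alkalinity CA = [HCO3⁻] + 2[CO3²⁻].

[CO2*] = KH · pCO2 = 10^(−1.32) × 9510×10^-6 = 4.552×10^-4 mol/kg
α₀ = 1/(1 + K1/[H⁺] + K1K2/[H⁺]²) = 1/(1 + 10^+1.68 + 10^+0.19) = 0.01984
DIC = [CO2*]/α₀ = 4.552×10^-4 / 0.01984 = 22.95 mmol/kg
CA = (α₁ + 2α₂)·DIC = (0.9494 + 2×0.03072) × 22.95 = 23.2 mmol/kg

CA = 23.2 mmol/kg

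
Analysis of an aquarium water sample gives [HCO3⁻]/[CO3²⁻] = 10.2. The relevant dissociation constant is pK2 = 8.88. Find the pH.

pH = 7.87

From K2 = [H⁺][CO3²⁻]/[HCO3⁻]:  pH = pK2 − log₁₀([HCO3⁻]/[CO3²⁻])
log₁₀(10.2) = +1.009
pH = 8.88 − (+1.009) = 7.87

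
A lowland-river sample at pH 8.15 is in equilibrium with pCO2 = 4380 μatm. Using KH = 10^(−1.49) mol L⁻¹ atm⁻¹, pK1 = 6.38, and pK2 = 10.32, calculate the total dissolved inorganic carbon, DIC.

DIC = 8.54 mmol/L

[CO2*] = KH · pCO2 = 10^(−1.49) × 4380×10^-6 = 1.417×10^-4 mol/L
α₀ = 1/(1 + K1/[H⁺] + K1K2/[H⁺]²) = 1/(1 + 10^+1.77 + 10^-0.40) = 0.01659
DIC = [CO2*]/α₀ = 1.417×10^-4 / 0.01659 = 8.54 mmol/L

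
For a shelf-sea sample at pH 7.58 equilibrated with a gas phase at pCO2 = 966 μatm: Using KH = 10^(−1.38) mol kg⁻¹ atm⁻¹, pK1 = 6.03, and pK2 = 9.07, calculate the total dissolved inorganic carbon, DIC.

DIC = 1.52 mmol/kg

[CO2*] = KH · pCO2 = 10^(−1.38) × 966×10^-6 = 4.027×10^-5 mol/kg
α₀ = 1/(1 + K1/[H⁺] + K1K2/[H⁺]²) = 1/(1 + 10^+1.55 + 10^+0.06) = 0.02657
DIC = [CO2*]/α₀ = 4.027×10^-5 / 0.02657 = 1.52 mmol/kg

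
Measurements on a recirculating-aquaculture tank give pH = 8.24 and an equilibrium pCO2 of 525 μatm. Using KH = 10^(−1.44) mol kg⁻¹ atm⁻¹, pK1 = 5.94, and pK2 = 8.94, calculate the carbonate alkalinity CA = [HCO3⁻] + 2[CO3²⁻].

CA = 5.32 mmol/kg

[CO2*] = KH · pCO2 = 10^(−1.44) × 525×10^-6 = 1.906×10^-5 mol/kg
α₀ = 1/(1 + K1/[H⁺] + K1K2/[H⁺]²) = 1/(1 + 10^+2.30 + 10^+1.60) = 0.004161
DIC = [CO2*]/α₀ = 1.906×10^-5 / 0.004161 = 4.581 mmol/kg
CA = (α₁ + 2α₂)·DIC = (0.8302 + 2×0.1656) × 4.581 = 5.32 mmol/kg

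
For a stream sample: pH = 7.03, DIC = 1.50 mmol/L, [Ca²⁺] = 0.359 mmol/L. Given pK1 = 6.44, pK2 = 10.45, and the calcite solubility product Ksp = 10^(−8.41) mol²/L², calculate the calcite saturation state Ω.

α₂ = 1 / (1 + [H⁺]/K2 + [H⁺]²/(K1K2)) = 1 / (1 + 10^+3.42 + 10^+2.83)
   = 1 / (1 + 2630.3 + 676.08) = 1/3307.4 = 0.0003024
[CO3²⁻] = α₂ × DIC = 0.0003024 × 1.50 = 0.0004535 mmol/L = 0.4535 μmol/L
Ksp = 10^(−8.41) = 3.890×10^-9
Ω = [Ca²⁺][CO3²⁻]/Ksp = (0.359×10^-3)(4.535×10^-7) / 3.890×10^-9 = 0.0419

Ω = 0.0419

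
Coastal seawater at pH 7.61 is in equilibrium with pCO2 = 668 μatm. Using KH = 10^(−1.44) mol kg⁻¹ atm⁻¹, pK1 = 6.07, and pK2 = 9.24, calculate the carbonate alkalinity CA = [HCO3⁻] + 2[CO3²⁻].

[CO2*] = KH · pCO2 = 10^(−1.44) × 668×10^-6 = 2.425×10^-5 mol/kg
α₀ = 1/(1 + K1/[H⁺] + K1K2/[H⁺]²) = 1/(1 + 10^+1.54 + 10^-0.09) = 0.02741
DIC = [CO2*]/α₀ = 2.425×10^-5 / 0.02741 = 0.8849 mmol/kg
CA = (α₁ + 2α₂)·DIC = (0.9503 + 2×0.02228) × 0.8849 = 0.880 mmol/kg

CA = 0.880 mmol/kg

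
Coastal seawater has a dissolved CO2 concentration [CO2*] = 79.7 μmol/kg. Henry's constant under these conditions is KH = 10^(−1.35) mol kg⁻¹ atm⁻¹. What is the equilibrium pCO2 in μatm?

KH = 10^(−1.35) = 4.467×10^-2 mol kg⁻¹ atm⁻¹
pCO2 = [CO2*]/KH = 79.7×10^-6 / 4.467×10^-2 = 1.78×10^-3 atm = 1780 μatm

pCO2 = 1780 μatm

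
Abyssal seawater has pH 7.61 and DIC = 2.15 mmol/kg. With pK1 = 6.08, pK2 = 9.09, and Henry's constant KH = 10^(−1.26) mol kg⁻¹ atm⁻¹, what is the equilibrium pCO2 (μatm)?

pCO2 = 1090 μatm

α₀ = 1 / (1 + K1/[H⁺] + K1K2/[H⁺]²) = 1 / (1 + 10^+1.53 + 10^+0.05)
   = 1 / (1 + 33.884 + 1.1220) = 1/36.006 = 0.02777
[CO2*] = α₀ × DIC = 0.02777 × 2.15 = 0.05971 mmol/kg
pCO2 = [CO2*]/KH = 5.971×10^-5 / 5.495×10^-2 = 1090 μatm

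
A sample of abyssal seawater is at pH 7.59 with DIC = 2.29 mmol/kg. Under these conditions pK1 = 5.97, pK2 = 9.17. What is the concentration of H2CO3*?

α₀ = 1 / (1 + K1/[H⁺] + K1K2/[H⁺]²) = 1 / (1 + 10^+1.62 + 10^+0.04)
   = 1 / (1 + 41.687 + 1.0965) = 1/43.783 = 0.02284
[CO2*] = α₀ × DIC = 0.02284 × 2.29 = 0.0523 mmol/kg

[CO2*] = 0.0523 mmol/kg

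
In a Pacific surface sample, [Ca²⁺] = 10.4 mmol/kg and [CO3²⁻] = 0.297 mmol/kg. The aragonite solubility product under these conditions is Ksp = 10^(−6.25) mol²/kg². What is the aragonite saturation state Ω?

Ω = 5.49

Ksp = 10^(−6.25) = 5.623×10^-7
Ω = [Ca²⁺][CO3²⁻]/Ksp = (10.4×10^-3)(0.297×10^-3) / 5.623×10^-7 = 5.49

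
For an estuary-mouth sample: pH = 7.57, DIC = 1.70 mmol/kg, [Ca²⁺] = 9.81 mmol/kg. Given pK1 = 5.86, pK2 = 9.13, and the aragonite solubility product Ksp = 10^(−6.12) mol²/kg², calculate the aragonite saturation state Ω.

Ω = 0.578

α₂ = 1 / (1 + [H⁺]/K2 + [H⁺]²/(K1K2)) = 1 / (1 + 10^+1.56 + 10^-0.15)
   = 1 / (1 + 36.308 + 0.70795) = 1/38.016 = 0.02630
[CO3²⁻] = α₂ × DIC = 0.02630 × 1.70 = 0.04472 mmol/kg
Ksp = 10^(−6.12) = 7.586×10^-7
Ω = [Ca²⁺][CO3²⁻]/Ksp = (9.81×10^-3)(4.472×10^-5) / 7.586×10^-7 = 0.578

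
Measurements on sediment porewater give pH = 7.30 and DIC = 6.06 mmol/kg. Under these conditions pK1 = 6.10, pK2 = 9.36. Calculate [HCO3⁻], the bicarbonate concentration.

[HCO3⁻] = 5.65 mmol/kg

α₁ = 1 / (1 + [H⁺]/K1 + K2/[H⁺]) = 1 / (1 + 10^-1.20 + 10^-2.06)
   = 1 / (1 + 0.063096 + 0.0087096) = 1/1.0718 = 0.9330
[HCO3⁻] = α₁ × DIC = 0.9330 × 6.06 = 5.65 mmol/kg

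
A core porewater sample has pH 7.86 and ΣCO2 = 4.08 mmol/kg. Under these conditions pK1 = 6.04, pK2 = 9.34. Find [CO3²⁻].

[CO3²⁻] = 0.129 mmol/kg

α₂ = 1 / (1 + [H⁺]/K2 + [H⁺]²/(K1K2)) = 1 / (1 + 10^+1.48 + 10^-0.34)
   = 1 / (1 + 30.200 + 0.45709) = 1/31.657 = 0.03159
[CO3²⁻] = α₂ × DIC = 0.03159 × 4.08 = 0.129 mmol/kg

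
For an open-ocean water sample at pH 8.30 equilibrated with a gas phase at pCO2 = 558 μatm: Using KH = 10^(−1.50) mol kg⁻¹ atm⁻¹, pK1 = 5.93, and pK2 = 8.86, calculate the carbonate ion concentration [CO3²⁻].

[CO2*] = KH · pCO2 = 10^(−1.50) × 558×10^-6 = 1.765×10^-5 mol/kg
α₀ = 1/(1 + K1/[H⁺] + K1K2/[H⁺]²) = 1/(1 + 10^+2.37 + 10^+1.81) = 0.003333
DIC = [CO2*]/α₀ = 1.765×10^-5 / 0.003333 = 5.293 mmol/kg
[CO3²⁻] = α₂·DIC; α₂ = 0.2152, so [CO3²⁻] = 0.2152 × 5.293 = 1.14 mmol/kg

[CO3²⁻] = 1.14 mmol/kg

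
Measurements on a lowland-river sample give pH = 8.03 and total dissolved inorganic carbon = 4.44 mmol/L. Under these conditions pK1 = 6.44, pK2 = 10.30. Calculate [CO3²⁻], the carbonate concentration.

[CO3²⁻] = 0.0231 mmol/L

α₂ = 1 / (1 + [H⁺]/K2 + [H⁺]²/(K1K2)) = 1 / (1 + 10^+2.27 + 10^+0.68)
   = 1 / (1 + 186.21 + 4.7863) = 1/192.00 = 0.005208
[CO3²⁻] = α₂ × DIC = 0.005208 × 4.44 = 0.0231 mmol/L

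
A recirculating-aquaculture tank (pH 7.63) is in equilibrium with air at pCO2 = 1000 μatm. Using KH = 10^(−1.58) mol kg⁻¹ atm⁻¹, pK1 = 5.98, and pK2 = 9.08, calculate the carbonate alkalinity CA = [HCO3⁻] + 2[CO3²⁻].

[CO2*] = KH · pCO2 = 10^(−1.58) × 1000×10^-6 = 2.630×10^-5 mol/kg
α₀ = 1/(1 + K1/[H⁺] + K1K2/[H⁺]²) = 1/(1 + 10^+1.65 + 10^+0.20) = 0.02116
DIC = [CO2*]/α₀ = 2.630×10^-5 / 0.02116 = 1.243 mmol/kg
CA = (α₁ + 2α₂)·DIC = (0.9453 + 2×0.03354) × 1.243 = 1.26 mmol/kg

CA = 1.26 mmol/kg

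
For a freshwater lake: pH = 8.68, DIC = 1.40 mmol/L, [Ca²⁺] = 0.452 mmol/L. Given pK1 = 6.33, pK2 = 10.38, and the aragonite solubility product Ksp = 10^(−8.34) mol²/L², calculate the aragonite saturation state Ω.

Ω = 2.70

α₂ = 1 / (1 + [H⁺]/K2 + [H⁺]²/(K1K2)) = 1 / (1 + 10^+1.70 + 10^-0.65)
   = 1 / (1 + 50.119 + 0.22387) = 1/51.343 = 0.01948
[CO3²⁻] = α₂ × DIC = 0.01948 × 1.40 = 0.02727 mmol/L
Ksp = 10^(−8.34) = 4.571×10^-9
Ω = [Ca²⁺][CO3²⁻]/Ksp = (0.452×10^-3)(2.727×10^-5) / 4.571×10^-9 = 2.70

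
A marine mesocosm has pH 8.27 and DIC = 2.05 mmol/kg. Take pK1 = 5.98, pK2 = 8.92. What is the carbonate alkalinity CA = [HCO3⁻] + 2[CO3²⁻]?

CA = [HCO3⁻] + 2[CO3²⁻] = (α₁ + 2α₂)·DIC
At pH 8.27: [H⁺]/K1 = 10^-2.29 = 0.0051286, K2/[H⁺] = 10^-0.65 = 0.22387
α₁ = 1/(1 + 0.0051286 + 0.22387) = 1/1.2290 = 0.8137; α₂ = α₁·K2/[H⁺] = 0.1822
α₁ + 2α₂ = 1.1780
CA = 1.1780 × 2.05 = 2.41 mmol/kg

CA = 2.41 mmol/kg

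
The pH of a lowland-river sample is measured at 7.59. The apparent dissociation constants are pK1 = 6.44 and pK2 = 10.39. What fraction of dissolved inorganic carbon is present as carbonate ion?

α₂ = 0.00148

α₂ = 1 / (1 + [H⁺]/K2 + [H⁺]²/(K1K2)) = 1 / (1 + 10^+2.80 + 10^+1.65)
   = 1 / (1 + 630.96 + 44.668) = 1/676.63 = 0.001478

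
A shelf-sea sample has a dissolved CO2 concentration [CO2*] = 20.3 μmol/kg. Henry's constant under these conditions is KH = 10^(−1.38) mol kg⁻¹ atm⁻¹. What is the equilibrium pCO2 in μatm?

KH = 10^(−1.38) = 4.169×10^-2 mol kg⁻¹ atm⁻¹
pCO2 = [CO2*]/KH = 20.3×10^-6 / 4.169×10^-2 = 4.87×10^-4 atm = 487 μatm

pCO2 = 487 μatm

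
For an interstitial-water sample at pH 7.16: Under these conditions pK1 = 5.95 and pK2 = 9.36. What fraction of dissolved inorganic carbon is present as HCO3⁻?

α₁ = 0.936

α₁ = 1 / (1 + [H⁺]/K1 + K2/[H⁺]) = 1 / (1 + 10^-1.21 + 10^-2.20)
   = 1 / (1 + 0.061660 + 0.0063096) = 1/1.0680 = 0.9364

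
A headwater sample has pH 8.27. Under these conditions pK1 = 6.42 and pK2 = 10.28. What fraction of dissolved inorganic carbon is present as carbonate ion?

α₂ = 0.00954

α₂ = 1 / (1 + [H⁺]/K2 + [H⁺]²/(K1K2)) = 1 / (1 + 10^+2.01 + 10^+0.16)
   = 1 / (1 + 102.33 + 1.4454) = 1/104.77 = 0.009544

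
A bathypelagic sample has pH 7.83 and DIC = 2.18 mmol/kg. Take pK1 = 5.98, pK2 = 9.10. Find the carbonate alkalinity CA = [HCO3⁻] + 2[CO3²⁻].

CA = 2.26 mmol/kg

CA = [HCO3⁻] + 2[CO3²⁻] = (α₁ + 2α₂)·DIC
At pH 7.83: [H⁺]/K1 = 10^-1.85 = 0.014125, K2/[H⁺] = 10^-1.27 = 0.053703
α₁ = 1/(1 + 0.014125 + 0.053703) = 1/1.0678 = 0.9365; α₂ = α₁·K2/[H⁺] = 0.05029
α₁ + 2α₂ = 1.0371
CA = 1.0371 × 2.18 = 2.26 mmol/kg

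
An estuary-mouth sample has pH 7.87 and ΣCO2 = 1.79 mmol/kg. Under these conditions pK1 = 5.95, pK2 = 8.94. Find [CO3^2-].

α₂ = 1 / (1 + [H⁺]/K2 + [H⁺]²/(K1K2)) = 1 / (1 + 10^+1.07 + 10^-0.85)
   = 1 / (1 + 11.749 + 0.14125) = 1/12.890 = 0.07758
[CO3²⁻] = α₂ × DIC = 0.07758 × 1.79 = 0.139 mmol/kg

[CO3²⁻] = 0.139 mmol/kg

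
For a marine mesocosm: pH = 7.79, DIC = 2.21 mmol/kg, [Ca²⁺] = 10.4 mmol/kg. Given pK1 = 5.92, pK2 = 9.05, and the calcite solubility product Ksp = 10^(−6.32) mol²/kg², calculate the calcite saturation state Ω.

Ω = 2.47

α₂ = 1 / (1 + [H⁺]/K2 + [H⁺]²/(K1K2)) = 1 / (1 + 10^+1.26 + 10^-0.61)
   = 1 / (1 + 18.197 + 0.24547) = 1/19.442 = 0.05143
[CO3²⁻] = α₂ × DIC = 0.05143 × 2.21 = 0.1137 mmol/kg
Ksp = 10^(−6.32) = 4.786×10^-7
Ω = [Ca²⁺][CO3²⁻]/Ksp = (10.4×10^-3)(1.137×10^-4) / 4.786×10^-7 = 2.47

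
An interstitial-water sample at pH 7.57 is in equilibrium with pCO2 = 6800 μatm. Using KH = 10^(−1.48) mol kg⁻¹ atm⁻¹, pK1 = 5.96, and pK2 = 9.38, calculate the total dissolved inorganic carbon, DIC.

[CO2*] = KH · pCO2 = 10^(−1.48) × 6800×10^-6 = 2.252×10^-4 mol/kg
α₀ = 1/(1 + K1/[H⁺] + K1K2/[H⁺]²) = 1/(1 + 10^+1.61 + 10^-0.20) = 0.02360
DIC = [CO2*]/α₀ = 2.252×10^-4 / 0.02360 = 9.54 mmol/kg

DIC = 9.54 mmol/kg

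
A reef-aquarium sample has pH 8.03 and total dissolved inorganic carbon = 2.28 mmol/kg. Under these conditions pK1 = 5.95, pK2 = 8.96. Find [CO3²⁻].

[CO3²⁻] = 0.238 mmol/kg

α₂ = 1 / (1 + [H⁺]/K2 + [H⁺]²/(K1K2)) = 1 / (1 + 10^+0.93 + 10^-1.15)
   = 1 / (1 + 8.5114 + 0.070795) = 1/9.5822 = 0.1044
[CO3²⁻] = α₂ × DIC = 0.1044 × 2.28 = 0.238 mmol/kg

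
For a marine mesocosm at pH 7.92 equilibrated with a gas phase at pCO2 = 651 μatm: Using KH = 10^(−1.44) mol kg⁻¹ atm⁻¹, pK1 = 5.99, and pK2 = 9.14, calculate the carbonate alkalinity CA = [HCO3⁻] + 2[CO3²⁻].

CA = 2.25 mmol/kg

[CO2*] = KH · pCO2 = 10^(−1.44) × 651×10^-6 = 2.364×10^-5 mol/kg
α₀ = 1/(1 + K1/[H⁺] + K1K2/[H⁺]²) = 1/(1 + 10^+1.93 + 10^+0.71) = 0.01096
DIC = [CO2*]/α₀ = 2.364×10^-5 / 0.01096 = 2.157 mmol/kg
CA = (α₁ + 2α₂)·DIC = (0.9328 + 2×0.05621) × 2.157 = 2.25 mmol/kg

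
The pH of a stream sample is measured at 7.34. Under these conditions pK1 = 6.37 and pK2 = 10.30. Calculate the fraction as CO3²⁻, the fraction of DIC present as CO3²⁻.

α₂ = 1 / (1 + [H⁺]/K2 + [H⁺]²/(K1K2)) = 1 / (1 + 10^+2.96 + 10^+1.99)
   = 1 / (1 + 912.01 + 97.724) = 1/1010.7 = 0.0009894

α₂ = 0.000989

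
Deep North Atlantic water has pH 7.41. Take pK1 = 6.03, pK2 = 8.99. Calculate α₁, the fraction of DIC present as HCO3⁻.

α₁ = 1 / (1 + [H⁺]/K1 + K2/[H⁺]) = 1 / (1 + 10^-1.38 + 10^-1.58)
   = 1 / (1 + 0.041687 + 0.026303) = 1/1.0680 = 0.9363

α₁ = 0.936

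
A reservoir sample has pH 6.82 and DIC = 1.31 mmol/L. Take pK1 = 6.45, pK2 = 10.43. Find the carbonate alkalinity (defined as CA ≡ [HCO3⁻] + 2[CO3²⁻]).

CA = 0.919 mmol/L

CA = [HCO3⁻] + 2[CO3²⁻] = (α₁ + 2α₂)·DIC
At pH 6.82: [H⁺]/K1 = 10^-0.37 = 0.42658, K2/[H⁺] = 10^-3.61 = 0.00024547
α₁ = 1/(1 + 0.42658 + 0.00024547) = 1/1.4268 = 0.7009; α₂ = α₁·K2/[H⁺] = 0.0001720
α₁ + 2α₂ = 0.7012
CA = 0.7012 × 1.31 = 0.919 mmol/L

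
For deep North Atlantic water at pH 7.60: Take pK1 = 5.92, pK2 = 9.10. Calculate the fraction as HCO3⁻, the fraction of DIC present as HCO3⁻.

α₁ = 1 / (1 + [H⁺]/K1 + K2/[H⁺]) = 1 / (1 + 10^-1.68 + 10^-1.50)
   = 1 / (1 + 0.020893 + 0.031623) = 1/1.0525 = 0.9501

α₁ = 0.950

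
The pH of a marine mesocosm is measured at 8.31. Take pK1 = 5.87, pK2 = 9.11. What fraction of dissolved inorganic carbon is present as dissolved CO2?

α₀ = 1 / (1 + K1/[H⁺] + K1K2/[H⁺]²) = 1 / (1 + 10^+2.44 + 10^+1.64)
   = 1 / (1 + 275.42 + 43.652) = 1/320.07 = 0.003124

α₀ = 0.00312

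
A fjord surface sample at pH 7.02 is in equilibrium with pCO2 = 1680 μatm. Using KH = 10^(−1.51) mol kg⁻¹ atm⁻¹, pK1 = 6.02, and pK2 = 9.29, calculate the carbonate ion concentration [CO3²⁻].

[CO2*] = KH · pCO2 = 10^(−1.51) × 1680×10^-6 = 5.192×10^-5 mol/kg
α₀ = 1/(1 + K1/[H⁺] + K1K2/[H⁺]²) = 1/(1 + 10^+1.00 + 10^-1.27) = 0.09047
DIC = [CO2*]/α₀ = 5.192×10^-5 / 0.09047 = 0.5739 mmol/kg
[CO3²⁻] = α₂·DIC; α₂ = 0.004858, so [CO3²⁻] = 0.004858 × 0.5739 = 0.00279 mmol/kg = 2.79 μmol/kg

[CO3²⁻] = 2.79 μmol/kg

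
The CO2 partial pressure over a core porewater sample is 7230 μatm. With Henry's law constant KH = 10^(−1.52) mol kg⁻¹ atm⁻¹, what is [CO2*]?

KH = 10^(−1.52) = 3.020×10^-2 mol kg⁻¹ atm⁻¹
[CO2*] = KH · pCO2 = 3.020×10^-2 × 7230×10^-6 atm = 2.18×10^-4 mol/kg

[CO2*] = 218 μmol/kg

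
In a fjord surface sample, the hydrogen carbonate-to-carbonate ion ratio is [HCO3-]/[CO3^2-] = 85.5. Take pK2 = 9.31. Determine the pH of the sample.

pH = 7.38

From K2 = [H⁺][CO3^2-]/[HCO3-]:  pH = pK2 − log₁₀([HCO3-]/[CO3^2-])
log₁₀(85.5) = +1.932
pH = 9.31 − (+1.932) = 7.38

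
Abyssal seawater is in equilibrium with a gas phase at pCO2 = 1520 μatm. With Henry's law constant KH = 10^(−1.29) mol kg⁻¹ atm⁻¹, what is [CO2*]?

[CO2*] = 78.0 μmol/kg

KH = 10^(−1.29) = 5.129×10^-2 mol kg⁻¹ atm⁻¹
[CO2*] = KH · pCO2 = 5.129×10^-2 × 1520×10^-6 atm = 7.80×10^-5 mol/kg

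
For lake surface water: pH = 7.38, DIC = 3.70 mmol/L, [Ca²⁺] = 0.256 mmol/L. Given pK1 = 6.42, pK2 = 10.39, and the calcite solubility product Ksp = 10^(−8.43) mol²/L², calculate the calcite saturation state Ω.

Ω = 0.224

α₂ = 1 / (1 + [H⁺]/K2 + [H⁺]²/(K1K2)) = 1 / (1 + 10^+3.01 + 10^+2.05)
   = 1 / (1 + 1023.3 + 112.20) = 1/1136.5 = 0.0008799
[CO3²⁻] = α₂ × DIC = 0.0008799 × 3.70 = 0.003256 mmol/L = 3.256 μmol/L
Ksp = 10^(−8.43) = 3.715×10^-9
Ω = [Ca²⁺][CO3²⁻]/Ksp = (0.256×10^-3)(3.256×10^-6) / 3.715×10^-9 = 0.224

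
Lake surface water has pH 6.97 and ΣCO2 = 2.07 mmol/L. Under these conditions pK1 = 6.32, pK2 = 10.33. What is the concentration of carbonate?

α₂ = 1 / (1 + [H⁺]/K2 + [H⁺]²/(K1K2)) = 1 / (1 + 10^+3.36 + 10^+2.71)
   = 1 / (1 + 2290.9 + 512.86) = 1/2804.7 = 0.0003565
[CO3²⁻] = α₂ × DIC = 0.0003565 × 2.07 = 0.000738 mmol/L = 0.738 μmol/L

[CO3²⁻] = 0.738 μmol/L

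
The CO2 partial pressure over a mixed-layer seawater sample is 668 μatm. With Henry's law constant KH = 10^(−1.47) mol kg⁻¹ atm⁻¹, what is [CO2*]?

[CO2*] = 22.6 μmol/kg

KH = 10^(−1.47) = 3.388×10^-2 mol kg⁻¹ atm⁻¹
[CO2*] = KH · pCO2 = 3.388×10^-2 × 668×10^-6 atm = 2.26×10^-5 mol/kg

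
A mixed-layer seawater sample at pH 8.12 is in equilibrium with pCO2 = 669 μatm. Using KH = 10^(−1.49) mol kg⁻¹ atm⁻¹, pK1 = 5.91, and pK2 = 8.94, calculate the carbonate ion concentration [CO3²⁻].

[CO3²⁻] = 0.531 mmol/kg

[CO2*] = KH · pCO2 = 10^(−1.49) × 669×10^-6 = 2.165×10^-5 mol/kg
α₀ = 1/(1 + K1/[H⁺] + K1K2/[H⁺]²) = 1/(1 + 10^+2.21 + 10^+1.39) = 0.005327
DIC = [CO2*]/α₀ = 2.165×10^-5 / 0.005327 = 4.064 mmol/kg
[CO3²⁻] = α₂·DIC; α₂ = 0.1308, so [CO3²⁻] = 0.1308 × 4.064 = 0.531 mmol/kg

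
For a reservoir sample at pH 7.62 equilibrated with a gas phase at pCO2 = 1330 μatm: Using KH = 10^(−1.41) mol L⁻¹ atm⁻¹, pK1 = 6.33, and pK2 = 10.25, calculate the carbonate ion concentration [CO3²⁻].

[CO2*] = KH · pCO2 = 10^(−1.41) × 1330×10^-6 = 5.174×10^-5 mol/L
α₀ = 1/(1 + K1/[H⁺] + K1K2/[H⁺]²) = 1/(1 + 10^+1.29 + 10^-1.34) = 0.04868
DIC = [CO2*]/α₀ = 5.174×10^-5 / 0.04868 = 1.063 mmol/L
[CO3²⁻] = α₂·DIC; α₂ = 0.002225, so [CO3²⁻] = 0.002225 × 1.063 = 0.00237 mmol/L = 2.37 μmol/L

[CO3²⁻] = 2.37 μmol/L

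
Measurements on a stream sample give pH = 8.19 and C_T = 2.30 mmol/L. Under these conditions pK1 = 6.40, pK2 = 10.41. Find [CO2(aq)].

α₀ = 1 / (1 + K1/[H⁺] + K1K2/[H⁺]²) = 1 / (1 + 10^+1.79 + 10^-0.43)
   = 1 / (1 + 61.660 + 0.37154) = 1/63.031 = 0.01587
[CO2*] = α₀ × DIC = 0.01587 × 2.30 = 0.0365 mmol/L

[CO2*] = 0.0365 mmol/L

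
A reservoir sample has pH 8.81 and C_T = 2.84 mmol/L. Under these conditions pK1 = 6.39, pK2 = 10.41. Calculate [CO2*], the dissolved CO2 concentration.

α₀ = 1 / (1 + K1/[H⁺] + K1K2/[H⁺]²) = 1 / (1 + 10^+2.42 + 10^+0.82)
   = 1 / (1 + 263.03 + 6.6069) = 1/270.63 = 0.003695
[CO2*] = α₀ × DIC = 0.003695 × 2.84 = 0.0105 mmol/L = 10.5 μmol/L

[CO2*] = 10.5 μmol/L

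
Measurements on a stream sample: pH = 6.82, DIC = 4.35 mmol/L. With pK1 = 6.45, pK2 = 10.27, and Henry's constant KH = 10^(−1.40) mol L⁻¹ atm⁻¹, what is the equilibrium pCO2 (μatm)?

α₀ = 1 / (1 + K1/[H⁺] + K1K2/[H⁺]²) = 1 / (1 + 10^+0.37 + 10^-3.08)
   = 1 / (1 + 2.3442 + 0.00083176) = 1/3.3451 = 0.2989
[CO2*] = α₀ × DIC = 0.2989 × 4.35 = 1.300 mmol/L
pCO2 = [CO2*]/KH = 1.300×10^-3 / 3.981×10^-2 = 3.27×10^4 μatm

pCO2 = 3.27×10^4 μatm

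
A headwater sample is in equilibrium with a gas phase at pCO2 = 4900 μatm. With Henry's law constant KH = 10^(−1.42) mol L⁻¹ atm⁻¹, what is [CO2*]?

[CO2*] = 186 μmol/L

KH = 10^(−1.42) = 3.802×10^-2 mol L⁻¹ atm⁻¹
[CO2*] = KH · pCO2 = 3.802×10^-2 × 4900×10^-6 atm = 1.86×10^-4 mol/L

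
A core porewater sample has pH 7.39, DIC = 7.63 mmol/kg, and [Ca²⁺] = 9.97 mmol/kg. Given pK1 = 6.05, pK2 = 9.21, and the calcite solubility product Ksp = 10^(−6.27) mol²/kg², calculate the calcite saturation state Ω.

α₂ = 1 / (1 + [H⁺]/K2 + [H⁺]²/(K1K2)) = 1 / (1 + 10^+1.82 + 10^+0.48)
   = 1 / (1 + 66.069 + 3.0200) = 1/70.089 = 0.01427
[CO3²⁻] = α₂ × DIC = 0.01427 × 7.63 = 0.1089 mmol/kg
Ksp = 10^(−6.27) = 5.370×10^-7
Ω = [Ca²⁺][CO3²⁻]/Ksp = (9.97×10^-3)(1.089×10^-4) / 5.370×10^-7 = 2.02

Ω = 2.02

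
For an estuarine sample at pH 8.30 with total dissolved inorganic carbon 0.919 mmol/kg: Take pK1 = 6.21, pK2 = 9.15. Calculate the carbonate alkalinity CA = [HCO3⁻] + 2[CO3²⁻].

CA = [HCO3⁻] + 2[CO3²⁻] = (α₁ + 2α₂)·DIC
At pH 8.30: [H⁺]/K1 = 10^-2.09 = 0.0081283, K2/[H⁺] = 10^-0.85 = 0.14125
α₁ = 1/(1 + 0.0081283 + 0.14125) = 1/1.1494 = 0.8700; α₂ = α₁·K2/[H⁺] = 0.1229
α₁ + 2α₂ = 1.1158
CA = 1.1158 × 0.919 = 1.03 mmol/kg

CA = 1.03 mmol/kg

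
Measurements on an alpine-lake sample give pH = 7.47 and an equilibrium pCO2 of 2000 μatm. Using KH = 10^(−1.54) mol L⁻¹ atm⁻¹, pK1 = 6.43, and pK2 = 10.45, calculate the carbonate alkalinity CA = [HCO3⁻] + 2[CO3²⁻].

CA = 0.634 mmol/L

[CO2*] = KH · pCO2 = 10^(−1.54) × 2000×10^-6 = 5.768×10^-5 mol/L
α₀ = 1/(1 + K1/[H⁺] + K1K2/[H⁺]²) = 1/(1 + 10^+1.04 + 10^-1.94) = 0.08350
DIC = [CO2*]/α₀ = 5.768×10^-5 / 0.08350 = 0.6908 mmol/L
CA = (α₁ + 2α₂)·DIC = (0.9155 + 2×0.0009587) × 0.6908 = 0.634 mmol/L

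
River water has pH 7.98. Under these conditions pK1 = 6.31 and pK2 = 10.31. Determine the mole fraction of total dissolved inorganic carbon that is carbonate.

α₂ = 1 / (1 + [H⁺]/K2 + [H⁺]²/(K1K2)) = 1 / (1 + 10^+2.33 + 10^+0.66)
   = 1 / (1 + 213.80 + 4.5709) = 1/219.37 = 0.004559

α₂ = 0.00456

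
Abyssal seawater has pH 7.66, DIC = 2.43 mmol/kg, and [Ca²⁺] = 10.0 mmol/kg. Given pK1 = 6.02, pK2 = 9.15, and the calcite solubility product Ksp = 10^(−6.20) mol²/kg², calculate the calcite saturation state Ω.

α₂ = 1 / (1 + [H⁺]/K2 + [H⁺]²/(K1K2)) = 1 / (1 + 10^+1.49 + 10^-0.15)
   = 1 / (1 + 30.903 + 0.70795) = 1/32.611 = 0.03066
[CO3²⁻] = α₂ × DIC = 0.03066 × 2.43 = 0.07451 mmol/kg
Ksp = 10^(−6.20) = 6.310×10^-7
Ω = [Ca²⁺][CO3²⁻]/Ksp = (10.0×10^-3)(7.451×10^-5) / 6.310×10^-7 = 1.18

Ω = 1.18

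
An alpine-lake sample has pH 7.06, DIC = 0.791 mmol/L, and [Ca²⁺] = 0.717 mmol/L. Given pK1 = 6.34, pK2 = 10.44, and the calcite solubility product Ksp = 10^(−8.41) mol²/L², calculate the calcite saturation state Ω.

α₂ = 1 / (1 + [H⁺]/K2 + [H⁺]²/(K1K2)) = 1 / (1 + 10^+3.38 + 10^+2.66)
   = 1 / (1 + 2398.8 + 457.09) = 1/2856.9 = 0.0003500
[CO3²⁻] = α₂ × DIC = 0.0003500 × 0.791 = 0.0002769 mmol/L = 0.2769 μmol/L
Ksp = 10^(−8.41) = 3.890×10^-9
Ω = [Ca²⁺][CO3²⁻]/Ksp = (0.717×10^-3)(2.769×10^-7) / 3.890×10^-9 = 0.0510

Ω = 0.0510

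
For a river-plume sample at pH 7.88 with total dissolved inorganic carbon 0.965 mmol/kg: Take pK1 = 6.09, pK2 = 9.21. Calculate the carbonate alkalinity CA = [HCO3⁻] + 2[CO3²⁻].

CA = [HCO3⁻] + 2[CO3²⁻] = (α₁ + 2α₂)·DIC
At pH 7.88: [H⁺]/K1 = 10^-1.79 = 0.016218, K2/[H⁺] = 10^-1.33 = 0.046774
α₁ = 1/(1 + 0.016218 + 0.046774) = 1/1.0630 = 0.9407; α₂ = α₁·K2/[H⁺] = 0.04400
α₁ + 2α₂ = 1.0287
CA = 1.0287 × 0.965 = 0.993 mmol/kg

CA = 0.993 mmol/kg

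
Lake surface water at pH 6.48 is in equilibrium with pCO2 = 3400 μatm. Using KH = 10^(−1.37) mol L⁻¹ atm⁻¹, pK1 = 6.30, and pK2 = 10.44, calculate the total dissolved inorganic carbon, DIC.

DIC = 0.365 mmol/L

[CO2*] = KH · pCO2 = 10^(−1.37) × 3400×10^-6 = 1.450×10^-4 mol/L
α₀ = 1/(1 + K1/[H⁺] + K1K2/[H⁺]²) = 1/(1 + 10^+0.18 + 10^-3.78) = 0.3978
DIC = [CO2*]/α₀ = 1.450×10^-4 / 0.3978 = 0.365 mmol/L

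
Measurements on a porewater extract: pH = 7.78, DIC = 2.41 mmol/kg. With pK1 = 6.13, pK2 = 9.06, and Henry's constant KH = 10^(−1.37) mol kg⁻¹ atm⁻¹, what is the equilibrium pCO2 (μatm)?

α₀ = 1 / (1 + K1/[H⁺] + K1K2/[H⁺]²) = 1 / (1 + 10^+1.65 + 10^+0.37)
   = 1 / (1 + 44.668 + 2.3442) = 1/48.013 = 0.02083
[CO2*] = α₀ × DIC = 0.02083 × 2.41 = 0.05020 mmol/kg
pCO2 = [CO2*]/KH = 5.020×10^-5 / 4.266×10^-2 = 1180 μatm

pCO2 = 1180 μatm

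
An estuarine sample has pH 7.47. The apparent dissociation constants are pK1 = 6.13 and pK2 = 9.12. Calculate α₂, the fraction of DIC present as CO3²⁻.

α₂ = 1 / (1 + [H⁺]/K2 + [H⁺]²/(K1K2)) = 1 / (1 + 10^+1.65 + 10^+0.31)
   = 1 / (1 + 44.668 + 2.0417) = 1/47.710 = 0.02096

α₂ = 0.0210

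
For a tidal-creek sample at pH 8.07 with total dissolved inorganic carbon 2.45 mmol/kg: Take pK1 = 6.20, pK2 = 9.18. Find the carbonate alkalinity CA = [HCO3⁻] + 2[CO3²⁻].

CA = 2.59 mmol/kg

CA = [HCO3⁻] + 2[CO3²⁻] = (α₁ + 2α₂)·DIC
At pH 8.07: [H⁺]/K1 = 10^-1.87 = 0.013490, K2/[H⁺] = 10^-1.11 = 0.077625
α₁ = 1/(1 + 0.013490 + 0.077625) = 1/1.0911 = 0.9165; α₂ = α₁·K2/[H⁺] = 0.07114
α₁ + 2α₂ = 1.0588
CA = 1.0588 × 2.45 = 2.59 mmol/kg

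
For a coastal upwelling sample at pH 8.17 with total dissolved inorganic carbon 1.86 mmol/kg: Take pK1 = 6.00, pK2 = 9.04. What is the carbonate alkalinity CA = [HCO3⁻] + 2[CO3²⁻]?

CA = 2.07 mmol/kg

CA = [HCO3⁻] + 2[CO3²⁻] = (α₁ + 2α₂)·DIC
At pH 8.17: [H⁺]/K1 = 10^-2.17 = 0.0067608, K2/[H⁺] = 10^-0.87 = 0.13490
α₁ = 1/(1 + 0.0067608 + 0.13490) = 1/1.1417 = 0.8759; α₂ = α₁·K2/[H⁺] = 0.1182
α₁ + 2α₂ = 1.1122
CA = 1.1122 × 1.86 = 2.07 mmol/kg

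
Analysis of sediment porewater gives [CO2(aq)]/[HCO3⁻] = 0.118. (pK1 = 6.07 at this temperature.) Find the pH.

pH = 7.00

From K1 = [H⁺][HCO3⁻]/[CO2(aq)]:  pH = pK1 − log₁₀([CO2(aq)]/[HCO3⁻])
log₁₀(0.118) = -0.928
pH = 6.07 − (-0.928) = 7.00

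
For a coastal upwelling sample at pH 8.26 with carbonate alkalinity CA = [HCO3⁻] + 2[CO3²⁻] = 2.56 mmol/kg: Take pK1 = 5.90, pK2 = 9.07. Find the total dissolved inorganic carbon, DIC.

CA = [HCO3⁻] + 2[CO3²⁻] = (α₁ + 2α₂)·DIC
At pH 8.26: [H⁺]/K1 = 10^-2.36 = 0.0043652, K2/[H⁺] = 10^-0.81 = 0.15488
α₁ = 1/(1 + 0.0043652 + 0.15488) = 1/1.1592 = 0.8626; α₂ = α₁·K2/[H⁺] = 0.1336
α₁ + 2α₂ = 1.1298
DIC = CA / (α₁ + 2α₂) = 2.56 / 1.1298 = 2.27 mmol/kg

DIC = 2.27 mmol/kg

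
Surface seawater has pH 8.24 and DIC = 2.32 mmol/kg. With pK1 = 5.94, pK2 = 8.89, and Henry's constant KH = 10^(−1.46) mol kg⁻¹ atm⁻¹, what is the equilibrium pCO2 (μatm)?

pCO2 = 273 μatm

α₀ = 1 / (1 + K1/[H⁺] + K1K2/[H⁺]²) = 1 / (1 + 10^+2.30 + 10^+1.65)
   = 1 / (1 + 199.53 + 44.668) = 1/245.19 = 0.004078
[CO2*] = α₀ × DIC = 0.004078 × 2.32 = 0.009462 mmol/kg = 9.462 μmol/kg
pCO2 = [CO2*]/KH = 9.462×10^-6 / 3.467×10^-2 = 273 μatm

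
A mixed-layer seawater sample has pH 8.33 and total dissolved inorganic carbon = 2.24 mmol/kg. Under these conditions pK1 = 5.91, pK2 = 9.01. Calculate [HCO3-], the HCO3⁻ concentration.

[HCO3⁻] = 1.85 mmol/kg

α₁ = 1 / (1 + [H⁺]/K1 + K2/[H⁺]) = 1 / (1 + 10^-2.42 + 10^-0.68)
   = 1 / (1 + 0.0038019 + 0.20893) = 1/1.2127 = 0.8246
[HCO3⁻] = α₁ × DIC = 0.8246 × 2.24 = 1.85 mmol/kg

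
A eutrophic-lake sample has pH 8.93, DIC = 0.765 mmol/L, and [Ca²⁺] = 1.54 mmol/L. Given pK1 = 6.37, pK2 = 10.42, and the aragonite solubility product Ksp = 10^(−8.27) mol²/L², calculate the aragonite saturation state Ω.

Ω = 6.86

α₂ = 1 / (1 + [H⁺]/K2 + [H⁺]²/(K1K2)) = 1 / (1 + 10^+1.49 + 10^-1.07)
   = 1 / (1 + 30.903 + 0.085114) = 1/31.988 = 0.03126
[CO3²⁻] = α₂ × DIC = 0.03126 × 0.765 = 0.02392 mmol/L
Ksp = 10^(−8.27) = 5.370×10^-9
Ω = [Ca²⁺][CO3²⁻]/Ksp = (1.54×10^-3)(2.392×10^-5) / 5.370×10^-9 = 6.86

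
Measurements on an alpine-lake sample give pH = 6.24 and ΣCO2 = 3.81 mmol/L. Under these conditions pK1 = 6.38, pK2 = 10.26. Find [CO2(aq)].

[CO2*] = 2.21 mmol/L

α₀ = 1 / (1 + K1/[H⁺] + K1K2/[H⁺]²) = 1 / (1 + 10^-0.14 + 10^-4.16)
   = 1 / (1 + 0.72444 + 6.9183×10^-5) = 1/1.7245 = 0.5799
[CO2*] = α₀ × DIC = 0.5799 × 3.81 = 2.21 mmol/L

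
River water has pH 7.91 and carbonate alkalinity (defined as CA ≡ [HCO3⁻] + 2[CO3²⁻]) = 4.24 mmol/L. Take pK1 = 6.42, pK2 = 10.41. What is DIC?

CA = [HCO3⁻] + 2[CO3²⁻] = (α₁ + 2α₂)·DIC
At pH 7.91: [H⁺]/K1 = 10^-1.49 = 0.032359, K2/[H⁺] = 10^-2.50 = 0.0031623
α₁ = 1/(1 + 0.032359 + 0.0031623) = 1/1.0355 = 0.9657; α₂ = α₁·K2/[H⁺] = 0.003054
α₁ + 2α₂ = 0.9718
DIC = CA / (α₁ + 2α₂) = 4.24 / 0.9718 = 4.36 mmol/L

DIC = 4.36 mmol/L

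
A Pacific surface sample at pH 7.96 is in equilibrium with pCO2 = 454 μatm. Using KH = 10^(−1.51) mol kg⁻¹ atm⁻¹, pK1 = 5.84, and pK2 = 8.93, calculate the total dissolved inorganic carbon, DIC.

[CO2*] = KH · pCO2 = 10^(−1.51) × 454×10^-6 = 1.403×10^-5 mol/kg
α₀ = 1/(1 + K1/[H⁺] + K1K2/[H⁺]²) = 1/(1 + 10^+2.12 + 10^+1.15) = 0.006805
DIC = [CO2*]/α₀ = 1.403×10^-5 / 0.006805 = 2.06 mmol/kg

DIC = 2.06 mmol/kg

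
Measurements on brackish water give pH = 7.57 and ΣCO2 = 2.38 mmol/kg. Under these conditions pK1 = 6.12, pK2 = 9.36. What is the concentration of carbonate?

α₂ = 1 / (1 + [H⁺]/K2 + [H⁺]²/(K1K2)) = 1 / (1 + 10^+1.79 + 10^+0.34)
   = 1 / (1 + 61.660 + 2.1878) = 1/64.847 = 0.01542
[CO3²⁻] = α₂ × DIC = 0.01542 × 2.38 = 0.0367 mmol/kg

[CO3²⁻] = 0.0367 mmol/kg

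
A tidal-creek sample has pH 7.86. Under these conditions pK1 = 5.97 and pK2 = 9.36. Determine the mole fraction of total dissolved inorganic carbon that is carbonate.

α₂ = 1 / (1 + [H⁺]/K2 + [H⁺]²/(K1K2)) = 1 / (1 + 10^+1.50 + 10^-0.39)
   = 1 / (1 + 31.623 + 0.40738) = 1/33.030 = 0.03028

α₂ = 0.0303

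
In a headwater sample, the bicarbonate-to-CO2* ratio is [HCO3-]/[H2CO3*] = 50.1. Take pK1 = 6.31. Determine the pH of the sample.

pH = 8.01

From K1 = [H⁺][HCO3-]/[H2CO3*]:  pH = pK1 + log₁₀([HCO3-]/[H2CO3*])
log₁₀(50.1) = +1.700
pH = 6.31 + (+1.700) = 8.01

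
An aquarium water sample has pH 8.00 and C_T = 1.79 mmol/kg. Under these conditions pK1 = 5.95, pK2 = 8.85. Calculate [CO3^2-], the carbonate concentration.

[CO3²⁻] = 0.220 mmol/kg

α₂ = 1 / (1 + [H⁺]/K2 + [H⁺]²/(K1K2)) = 1 / (1 + 10^+0.85 + 10^-1.20)
   = 1 / (1 + 7.0795 + 0.063096) = 1/8.1426 = 0.1228
[CO3²⁻] = α₂ × DIC = 0.1228 × 1.79 = 0.220 mmol/kg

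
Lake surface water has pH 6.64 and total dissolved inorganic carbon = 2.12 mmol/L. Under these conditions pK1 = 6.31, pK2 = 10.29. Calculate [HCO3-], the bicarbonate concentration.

[HCO3⁻] = 1.44 mmol/L

α₁ = 1 / (1 + [H⁺]/K1 + K2/[H⁺]) = 1 / (1 + 10^-0.33 + 10^-3.65)
   = 1 / (1 + 0.46774 + 0.00022387) = 1/1.4680 = 0.6812
[HCO3⁻] = α₁ × DIC = 0.6812 × 2.12 = 1.44 mmol/L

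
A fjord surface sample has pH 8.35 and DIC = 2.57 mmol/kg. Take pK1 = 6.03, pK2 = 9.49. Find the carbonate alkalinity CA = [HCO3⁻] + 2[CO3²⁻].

CA = [HCO3⁻] + 2[CO3²⁻] = (α₁ + 2α₂)·DIC
At pH 8.35: [H⁺]/K1 = 10^-2.32 = 0.0047863, K2/[H⁺] = 10^-1.14 = 0.072444
α₁ = 1/(1 + 0.0047863 + 0.072444) = 1/1.0772 = 0.9283; α₂ = α₁·K2/[H⁺] = 0.06725
α₁ + 2α₂ = 1.0628
CA = 1.0628 × 2.57 = 2.73 mmol/kg

CA = 2.73 mmol/kg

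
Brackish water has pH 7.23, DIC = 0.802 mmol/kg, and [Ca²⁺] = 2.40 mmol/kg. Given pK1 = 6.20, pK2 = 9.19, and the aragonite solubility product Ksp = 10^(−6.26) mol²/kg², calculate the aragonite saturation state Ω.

Ω = 0.0348

α₂ = 1 / (1 + [H⁺]/K2 + [H⁺]²/(K1K2)) = 1 / (1 + 10^+1.96 + 10^+0.93)
   = 1 / (1 + 91.201 + 8.5114) = 1/100.71 = 0.009929
[CO3²⁻] = α₂ × DIC = 0.009929 × 0.802 = 0.007963 mmol/kg = 7.963 μmol/kg
Ksp = 10^(−6.26) = 5.495×10^-7
Ω = [Ca²⁺][CO3²⁻]/Ksp = (2.40×10^-3)(7.963×10^-6) / 5.495×10^-7 = 0.0348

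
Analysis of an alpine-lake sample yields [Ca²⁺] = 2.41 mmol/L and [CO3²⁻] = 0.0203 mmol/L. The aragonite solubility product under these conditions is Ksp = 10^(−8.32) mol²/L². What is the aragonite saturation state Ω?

Ω = 10.2

Ksp = 10^(−8.32) = 4.786×10^-9
Ω = [Ca²⁺][CO3²⁻]/Ksp = (2.41×10^-3)(0.0203×10^-3) / 4.786×10^-9 = 10.2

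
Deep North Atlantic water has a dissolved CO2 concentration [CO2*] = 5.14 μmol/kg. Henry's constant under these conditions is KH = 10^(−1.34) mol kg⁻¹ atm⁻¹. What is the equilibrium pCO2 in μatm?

KH = 10^(−1.34) = 4.571×10^-2 mol kg⁻¹ atm⁻¹
pCO2 = [CO2*]/KH = 5.14×10^-6 / 4.571×10^-2 = 1.12×10^-4 atm = 112 μatm

pCO2 = 112 μatm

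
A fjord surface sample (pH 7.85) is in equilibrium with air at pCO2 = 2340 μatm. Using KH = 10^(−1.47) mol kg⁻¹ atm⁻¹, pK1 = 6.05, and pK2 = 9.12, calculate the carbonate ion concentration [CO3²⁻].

[CO3²⁻] = 0.269 mmol/kg

[CO2*] = KH · pCO2 = 10^(−1.47) × 2340×10^-6 = 7.929×10^-5 mol/kg
α₀ = 1/(1 + K1/[H⁺] + K1K2/[H⁺]²) = 1/(1 + 10^+1.80 + 10^+0.53) = 0.01482
DIC = [CO2*]/α₀ = 7.929×10^-5 / 0.01482 = 5.351 mmol/kg
[CO3²⁻] = α₂·DIC; α₂ = 0.05021, so [CO3²⁻] = 0.05021 × 5.351 = 0.269 mmol/kg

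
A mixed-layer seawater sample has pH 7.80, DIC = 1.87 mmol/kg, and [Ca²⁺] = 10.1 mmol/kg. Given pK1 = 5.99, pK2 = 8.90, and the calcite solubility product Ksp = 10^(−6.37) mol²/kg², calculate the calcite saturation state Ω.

Ω = 3.21

α₂ = 1 / (1 + [H⁺]/K2 + [H⁺]²/(K1K2)) = 1 / (1 + 10^+1.10 + 10^-0.71)
   = 1 / (1 + 12.589 + 0.19498) = 1/13.784 = 0.07255
[CO3²⁻] = α₂ × DIC = 0.07255 × 1.87 = 0.1357 mmol/kg
Ksp = 10^(−6.37) = 4.266×10^-7
Ω = [Ca²⁺][CO3²⁻]/Ksp = (10.1×10^-3)(1.357×10^-4) / 4.266×10^-7 = 3.21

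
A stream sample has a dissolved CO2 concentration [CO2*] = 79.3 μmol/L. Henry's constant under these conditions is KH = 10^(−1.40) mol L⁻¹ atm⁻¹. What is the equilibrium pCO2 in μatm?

pCO2 = 1990 μatm

KH = 10^(−1.40) = 3.981×10^-2 mol L⁻¹ atm⁻¹
pCO2 = [CO2*]/KH = 79.3×10^-6 / 3.981×10^-2 = 1.99×10^-3 atm = 1990 μatm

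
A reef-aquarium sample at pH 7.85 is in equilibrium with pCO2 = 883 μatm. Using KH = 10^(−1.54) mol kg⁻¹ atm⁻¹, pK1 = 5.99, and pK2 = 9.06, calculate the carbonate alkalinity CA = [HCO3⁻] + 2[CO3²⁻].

[CO2*] = KH · pCO2 = 10^(−1.54) × 883×10^-6 = 2.547×10^-5 mol/kg
α₀ = 1/(1 + K1/[H⁺] + K1K2/[H⁺]²) = 1/(1 + 10^+1.86 + 10^+0.65) = 0.01284
DIC = [CO2*]/α₀ = 2.547×10^-5 / 0.01284 = 1.984 mmol/kg
CA = (α₁ + 2α₂)·DIC = (0.9298 + 2×0.05733) × 1.984 = 2.07 mmol/kg

CA = 2.07 mmol/kg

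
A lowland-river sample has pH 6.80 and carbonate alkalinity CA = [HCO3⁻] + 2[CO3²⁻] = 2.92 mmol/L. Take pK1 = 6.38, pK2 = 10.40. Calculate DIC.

CA = [HCO3⁻] + 2[CO3²⁻] = (α₁ + 2α₂)·DIC
At pH 6.80: [H⁺]/K1 = 10^-0.42 = 0.38019, K2/[H⁺] = 10^-3.60 = 0.00025119
α₁ = 1/(1 + 0.38019 + 0.00025119) = 1/1.3804 = 0.7244; α₂ = α₁·K2/[H⁺] = 0.0001820
α₁ + 2α₂ = 0.7248
DIC = CA / (α₁ + 2α₂) = 2.92 / 0.7248 = 4.03 mmol/L

DIC = 4.03 mmol/L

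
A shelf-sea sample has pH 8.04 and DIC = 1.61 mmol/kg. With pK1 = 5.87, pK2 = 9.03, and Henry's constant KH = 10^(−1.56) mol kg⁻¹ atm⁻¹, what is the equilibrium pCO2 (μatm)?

α₀ = 1 / (1 + K1/[H⁺] + K1K2/[H⁺]²) = 1 / (1 + 10^+2.17 + 10^+1.18)
   = 1 / (1 + 147.91 + 15.136) = 1/164.05 = 0.006096
[CO2*] = α₀ × DIC = 0.006096 × 1.61 = 0.009814 mmol/kg = 9.814 μmol/kg
pCO2 = [CO2*]/KH = 9.814×10^-6 / 2.754×10^-2 = 356 μatm

pCO2 = 356 μatm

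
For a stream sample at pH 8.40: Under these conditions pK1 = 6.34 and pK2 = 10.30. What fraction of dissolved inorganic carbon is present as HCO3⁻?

α₁ = 0.979

α₁ = 1 / (1 + [H⁺]/K1 + K2/[H⁺]) = 1 / (1 + 10^-2.06 + 10^-1.90)
   = 1 / (1 + 0.0087096 + 0.012589) = 1/1.0213 = 0.9791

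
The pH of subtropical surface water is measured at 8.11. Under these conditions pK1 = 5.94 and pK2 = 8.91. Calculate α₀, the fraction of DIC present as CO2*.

α₀ = 0.00580

α₀ = 1 / (1 + K1/[H⁺] + K1K2/[H⁺]²) = 1 / (1 + 10^+2.17 + 10^+1.37)
   = 1 / (1 + 147.91 + 23.442) = 1/172.35 = 0.005802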